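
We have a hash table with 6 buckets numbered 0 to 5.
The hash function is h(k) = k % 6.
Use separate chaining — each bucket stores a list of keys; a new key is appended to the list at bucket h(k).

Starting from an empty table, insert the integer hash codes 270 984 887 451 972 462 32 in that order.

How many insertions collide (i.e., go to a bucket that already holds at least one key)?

3

Insert 270: h=0, bucket 0 empty → new chain.
Insert 984: h=0, bucket 0 nonempty → append to chain.
Insert 887: h=5, bucket 5 empty → new chain.
Insert 451: h=1, bucket 1 empty → new chain.
Insert 972: h=0, bucket 0 nonempty → append to chain.
Insert 462: h=0, bucket 0 nonempty → append to chain.
Insert 32: h=2, bucket 2 empty → new chain.
Final buckets:
0: 270 -> 984 -> 972 -> 462
1: 451
2: 32
3: _
4: _
5: 887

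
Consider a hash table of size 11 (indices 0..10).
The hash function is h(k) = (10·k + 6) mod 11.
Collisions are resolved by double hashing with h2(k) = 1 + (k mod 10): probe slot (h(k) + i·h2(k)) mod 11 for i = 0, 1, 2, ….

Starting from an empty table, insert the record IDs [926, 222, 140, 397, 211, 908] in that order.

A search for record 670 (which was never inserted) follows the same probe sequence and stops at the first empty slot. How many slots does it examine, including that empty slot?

2

926 hashes to 4; slot 4 is free => place at 4.
222 hashes to 4, h2=3; 4 taken => place at 7.
140 hashes to 9; slot 9 is free => place at 9.
397 hashes to 5; slot 5 is free => place at 5.
211 hashes to 4, h2=2; 4 taken => place at 6.
908 hashes to 0; slot 0 is free => place at 0.
Table: [908, _, _, _, 926, 397, 211, 222, _, 140, _]
Lookup 670: h=7, h2=1, probe 7,8 → slot 8 empty, not found.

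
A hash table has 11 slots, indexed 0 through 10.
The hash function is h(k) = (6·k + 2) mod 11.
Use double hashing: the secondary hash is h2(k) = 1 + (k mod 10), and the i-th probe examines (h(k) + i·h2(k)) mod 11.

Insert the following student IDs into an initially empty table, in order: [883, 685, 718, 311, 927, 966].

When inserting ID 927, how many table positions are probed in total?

2

883 hashes to 9; slot 9 is free → place at 9.
685 hashes to 9, h2=6; 9 taken → place at 4.
718 hashes to 9, h2=9; 9 taken → place at 7.
311 hashes to 9, h2=2; 9 taken → place at 0.
927 hashes to 9, h2=8; 9 taken → place at 6.
966 hashes to 1; slot 1 is free → place at 1.
Table: [311, 966, —, —, 685, —, 927, 718, —, 883, —]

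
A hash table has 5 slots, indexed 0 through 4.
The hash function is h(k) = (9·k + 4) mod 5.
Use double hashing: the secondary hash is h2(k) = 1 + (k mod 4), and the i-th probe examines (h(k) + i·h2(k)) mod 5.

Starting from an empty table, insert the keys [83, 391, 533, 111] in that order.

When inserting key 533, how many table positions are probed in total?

Insert 83: h=1, slot 1 empty → index 1.
Insert 391: h=3, slot 3 empty → index 3.
Insert 533: h=1, h2=2, slots 1,3 occupied → index 0.
Insert 111: h=3, h2=4, slot 3 occupied → index 2.
Table: [533, 83, 111, 391, .]

3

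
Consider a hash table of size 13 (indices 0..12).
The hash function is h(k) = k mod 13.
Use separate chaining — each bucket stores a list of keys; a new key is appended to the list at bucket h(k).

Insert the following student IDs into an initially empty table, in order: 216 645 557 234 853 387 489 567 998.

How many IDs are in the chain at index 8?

5

Insert 216: h=8, bucket 8 empty -> new chain.
Insert 645: h=8, bucket 8 nonempty -> append to chain.
Insert 557: h=11, bucket 11 empty -> new chain.
Insert 234: h=0, bucket 0 empty -> new chain.
Insert 853: h=8, bucket 8 nonempty -> append to chain.
Insert 387: h=10, bucket 10 empty -> new chain.
Insert 489: h=8, bucket 8 nonempty -> append to chain.
Insert 567: h=8, bucket 8 nonempty -> append to chain.
Insert 998: h=10, bucket 10 nonempty -> append to chain.
Final buckets:
0: 234
1: ∅
2: ∅
3: ∅
4: ∅
5: ∅
6: ∅
7: ∅
8: 216 -> 645 -> 853 -> 489 -> 567
9: ∅
10: 387 -> 998
11: 557
12: ∅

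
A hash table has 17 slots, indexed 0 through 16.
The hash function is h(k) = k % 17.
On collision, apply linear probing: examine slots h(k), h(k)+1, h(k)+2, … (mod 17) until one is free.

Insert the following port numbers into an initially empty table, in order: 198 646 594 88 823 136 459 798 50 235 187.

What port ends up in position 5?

50

198: h=11 => slot 11
646: h=0 => slot 0
594: h=16 => slot 16
88: h=3 => slot 3
823: h=7 => slot 7
136: h=0, probe 0,1 => slot 1
459: h=0, probe 0,1,2 => slot 2
798: h=16, probe 16,0,1,2,3,4 => slot 4
50: h=16, probe 16,0,1,2,3,4,5 => slot 5
235: h=14 => slot 14
187: h=0, probe 0,1,2,3,4,5,6 => slot 6
Table: [646, 136, 459, 88, 798, 50, 187, 823, ∅, ∅, ∅, 198, ∅, ∅, 235, ∅, 594]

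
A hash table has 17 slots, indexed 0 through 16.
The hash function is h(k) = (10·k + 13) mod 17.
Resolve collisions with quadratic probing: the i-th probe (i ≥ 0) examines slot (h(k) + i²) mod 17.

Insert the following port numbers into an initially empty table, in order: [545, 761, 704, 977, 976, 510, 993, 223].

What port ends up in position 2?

545: h=6 => slot 6
761: h=7 => slot 7
704: h=15 => slot 15
977: h=8 => slot 8
976: h=15, probe 15,16 => slot 16
510: h=13 => slot 13
993: h=15, probe 15,16,2 => slot 2
223: h=16, probe 16,0 => slot 0
Table: [223, ∅, 993, ∅, ∅, ∅, 545, 761, 977, ∅, ∅, ∅, ∅, 510, ∅, 704, 976]

993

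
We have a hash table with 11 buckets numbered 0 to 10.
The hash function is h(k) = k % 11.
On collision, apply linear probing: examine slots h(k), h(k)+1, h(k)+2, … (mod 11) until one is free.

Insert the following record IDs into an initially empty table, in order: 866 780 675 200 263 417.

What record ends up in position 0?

263

866 hashes to 8; slot 8 is free => place at 8.
780 hashes to 10; slot 10 is free => place at 10.
675 hashes to 4; slot 4 is free => place at 4.
200 hashes to 2; slot 2 is free => place at 2.
263 hashes to 10; 10 taken => place at 0.
417 hashes to 10; 10,0 taken => place at 1.
Table: [263, 417, 200, ., 675, ., ., ., 866, ., 780]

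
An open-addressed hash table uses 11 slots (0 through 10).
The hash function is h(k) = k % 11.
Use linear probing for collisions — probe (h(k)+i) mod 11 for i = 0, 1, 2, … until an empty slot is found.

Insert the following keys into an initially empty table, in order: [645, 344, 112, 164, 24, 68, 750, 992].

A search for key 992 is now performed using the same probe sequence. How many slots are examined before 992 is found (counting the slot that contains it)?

645 hashes to 7; slot 7 is free → place at 7.
344 hashes to 3; slot 3 is free → place at 3.
112 hashes to 2; slot 2 is free → place at 2.
164 hashes to 10; slot 10 is free → place at 10.
24 hashes to 2; 2,3 taken → place at 4.
68 hashes to 2; 2,3,4 taken → place at 5.
750 hashes to 2; 2,3,4,5 taken → place at 6.
992 hashes to 2; 2,3,4,5,6,7 taken → place at 8.
Table: [., ., 112, 344, 24, 68, 750, 645, 992, ., 164]
Lookup 992: h=2, probe 2,3,4,5,6,7,8 → found at 8.

7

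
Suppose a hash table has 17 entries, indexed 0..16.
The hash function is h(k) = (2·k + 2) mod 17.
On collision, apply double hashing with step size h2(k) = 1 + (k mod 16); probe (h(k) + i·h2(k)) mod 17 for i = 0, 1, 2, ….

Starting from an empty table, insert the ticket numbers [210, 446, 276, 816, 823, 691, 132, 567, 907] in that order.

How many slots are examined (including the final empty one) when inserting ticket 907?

210 hashes to 14; slot 14 is free => place at 14.
446 hashes to 10; slot 10 is free => place at 10.
276 hashes to 10, h2=5; 10 taken => place at 15.
816 hashes to 2; slot 2 is free => place at 2.
823 hashes to 16; slot 16 is free => place at 16.
691 hashes to 7; slot 7 is free => place at 7.
132 hashes to 11; slot 11 is free => place at 11.
567 hashes to 14, h2=8; 14 taken => place at 5.
907 hashes to 14, h2=12; 14 taken => place at 9.
Table: [∅, ∅, 816, ∅, ∅, 567, ∅, 691, ∅, 907, 446, 132, ∅, ∅, 210, 276, 823]

2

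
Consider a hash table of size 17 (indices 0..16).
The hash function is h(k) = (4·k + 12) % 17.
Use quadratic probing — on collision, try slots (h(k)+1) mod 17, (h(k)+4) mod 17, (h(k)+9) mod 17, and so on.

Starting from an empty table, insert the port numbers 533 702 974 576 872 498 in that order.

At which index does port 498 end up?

533 hashes to 2; slot 2 is free → place at 2.
702 hashes to 15; slot 15 is free → place at 15.
974 hashes to 15; 15 taken → place at 16.
576 hashes to 4; slot 4 is free → place at 4.
872 hashes to 15; 15,16,2 taken → place at 7.
498 hashes to 15; 15,16,2,7 taken → place at 14.
Table: [∅, ∅, 533, ∅, 576, ∅, ∅, 872, ∅, ∅, ∅, ∅, ∅, ∅, 498, 702, 974]

14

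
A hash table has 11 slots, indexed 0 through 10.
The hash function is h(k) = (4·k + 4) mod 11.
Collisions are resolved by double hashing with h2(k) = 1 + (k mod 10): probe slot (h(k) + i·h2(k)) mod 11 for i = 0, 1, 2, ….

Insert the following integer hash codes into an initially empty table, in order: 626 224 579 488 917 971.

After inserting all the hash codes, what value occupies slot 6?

917

Insert 626: h=0, slot 0 empty → index 0.
Insert 224: h=9, slot 9 empty → index 9.
Insert 579: h=10, slot 10 empty → index 10.
Insert 488: h=9, h2=9, slot 9 occupied → index 7.
Insert 917: h=9, h2=8, slot 9 occupied → index 6.
Insert 971: h=5, slot 5 empty → index 5.
Table: [626, —, —, —, —, 971, 917, 488, —, 224, 579]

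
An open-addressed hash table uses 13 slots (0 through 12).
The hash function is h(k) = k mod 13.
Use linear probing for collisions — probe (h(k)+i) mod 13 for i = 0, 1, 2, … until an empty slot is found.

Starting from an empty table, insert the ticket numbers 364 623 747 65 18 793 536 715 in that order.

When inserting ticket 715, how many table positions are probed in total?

5

364 hashes to 0; slot 0 is free → place at 0.
623 hashes to 12; slot 12 is free → place at 12.
747 hashes to 6; slot 6 is free → place at 6.
65 hashes to 0; 0 taken → place at 1.
18 hashes to 5; slot 5 is free → place at 5.
793 hashes to 0; 0,1 taken → place at 2.
536 hashes to 3; slot 3 is free → place at 3.
715 hashes to 0; 0,1,2,3 taken → place at 4.
Table: [364, 65, 793, 536, 715, 18, 747, —, —, —, —, —, 623]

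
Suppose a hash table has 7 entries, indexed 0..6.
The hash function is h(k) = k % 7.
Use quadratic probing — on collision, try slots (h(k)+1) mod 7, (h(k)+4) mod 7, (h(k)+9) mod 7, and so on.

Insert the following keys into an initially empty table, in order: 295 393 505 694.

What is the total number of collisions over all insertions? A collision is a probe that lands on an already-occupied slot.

6

295 hashes to 1; slot 1 is free → place at 1.
393 hashes to 1; 1 taken → place at 2.
505 hashes to 1; 1,2 taken → place at 5.
694 hashes to 1; 1,2,5 taken → place at 3.
Table: [—, 295, 393, 694, —, 505, —]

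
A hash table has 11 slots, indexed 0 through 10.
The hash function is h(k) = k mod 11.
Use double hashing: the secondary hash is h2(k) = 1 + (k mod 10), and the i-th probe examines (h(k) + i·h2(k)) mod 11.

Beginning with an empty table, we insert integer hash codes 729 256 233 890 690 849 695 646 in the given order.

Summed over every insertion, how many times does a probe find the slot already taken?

729 hashes to 3; slot 3 is free => place at 3.
256 hashes to 3, h2=7; 3 taken => place at 10.
233 hashes to 2; slot 2 is free => place at 2.
890 hashes to 10, h2=1; 10 taken => place at 0.
690 hashes to 8; slot 8 is free => place at 8.
849 hashes to 2, h2=10; 2 taken => place at 1.
695 hashes to 2, h2=6; 2,8,3 taken => place at 9.
646 hashes to 8, h2=7; 8 taken => place at 4.
Table: [890, 849, 233, 729, 646, _, _, _, 690, 695, 256]

7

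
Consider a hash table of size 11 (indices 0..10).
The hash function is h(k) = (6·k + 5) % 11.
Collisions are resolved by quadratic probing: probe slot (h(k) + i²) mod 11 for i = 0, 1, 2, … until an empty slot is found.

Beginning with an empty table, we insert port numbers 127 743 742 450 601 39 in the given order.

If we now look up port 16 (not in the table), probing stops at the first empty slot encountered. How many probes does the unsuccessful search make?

3

127: h=8 => slot 8
743: h=8, probe 8,9 => slot 9
742: h=2 => slot 2
450: h=10 => slot 10
601: h=3 => slot 3
39: h=8, probe 8,9,1 => slot 1
Table: [—, 39, 742, 601, —, —, —, —, 127, 743, 450]
Lookup 16: h=2, probe 2,3,6 → slot 6 empty, not found.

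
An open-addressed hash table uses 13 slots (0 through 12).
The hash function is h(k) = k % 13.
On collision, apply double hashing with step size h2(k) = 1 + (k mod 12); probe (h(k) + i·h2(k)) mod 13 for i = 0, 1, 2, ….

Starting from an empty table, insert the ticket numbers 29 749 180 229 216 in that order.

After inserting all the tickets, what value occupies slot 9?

216

Insert 29: h=3, slot 3 empty -> index 3.
Insert 749: h=8, slot 8 empty -> index 8.
Insert 180: h=11, slot 11 empty -> index 11.
Insert 229: h=8, h2=2, slot 8 occupied -> index 10.
Insert 216: h=8, h2=1, slot 8 occupied -> index 9.
Table: [∅, ∅, ∅, 29, ∅, ∅, ∅, ∅, 749, 216, 229, 180, ∅]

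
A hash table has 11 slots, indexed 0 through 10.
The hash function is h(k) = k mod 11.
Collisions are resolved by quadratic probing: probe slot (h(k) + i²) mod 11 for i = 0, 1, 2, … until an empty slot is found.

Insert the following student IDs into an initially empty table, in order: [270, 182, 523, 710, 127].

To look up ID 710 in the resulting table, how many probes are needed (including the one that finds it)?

4

270 hashes to 6; slot 6 is free → place at 6.
182 hashes to 6; 6 taken → place at 7.
523 hashes to 6; 6,7 taken → place at 10.
710 hashes to 6; 6,7,10 taken → place at 4.
127 hashes to 6; 6,7,10,4 taken → place at 0.
Table: [127, ∅, ∅, ∅, 710, ∅, 270, 182, ∅, ∅, 523]
Lookup 710: h=6, probe 6,7,10,4 → found at 4.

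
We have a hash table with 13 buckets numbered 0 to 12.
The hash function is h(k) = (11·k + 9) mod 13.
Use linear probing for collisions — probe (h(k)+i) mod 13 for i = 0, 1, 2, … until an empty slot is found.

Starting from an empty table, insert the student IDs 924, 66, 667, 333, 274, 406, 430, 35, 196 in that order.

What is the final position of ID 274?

Insert 924: h=7, slot 7 empty -> index 7.
Insert 66: h=7, slot 7 occupied -> index 8.
Insert 667: h=1, slot 1 empty -> index 1.
Insert 333: h=6, slot 6 empty -> index 6.
Insert 274: h=7, slots 7,8 occupied -> index 9.
Insert 406: h=3, slot 3 empty -> index 3.
Insert 430: h=7, slots 7,8,9 occupied -> index 10.
Insert 35: h=4, slot 4 empty -> index 4.
Insert 196: h=7, slots 7,8,9,10 occupied -> index 11.
Table: [—, 667, —, 406, 35, —, 333, 924, 66, 274, 430, 196, —]

9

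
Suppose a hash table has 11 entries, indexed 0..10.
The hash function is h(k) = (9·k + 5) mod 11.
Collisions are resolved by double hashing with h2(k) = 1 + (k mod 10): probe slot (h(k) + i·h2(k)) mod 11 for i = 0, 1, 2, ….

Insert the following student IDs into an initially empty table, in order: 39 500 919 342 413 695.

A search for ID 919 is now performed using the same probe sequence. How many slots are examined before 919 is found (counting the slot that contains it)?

Insert 39: h=4, slot 4 empty -> index 4.
Insert 500: h=6, slot 6 empty -> index 6.
Insert 919: h=4, h2=10, slot 4 occupied -> index 3.
Insert 342: h=3, h2=3, slots 3,6 occupied -> index 9.
Insert 413: h=4, h2=4, slot 4 occupied -> index 8.
Insert 695: h=1, slot 1 empty -> index 1.
Table: [_, 695, _, 919, 39, _, 500, _, 413, 342, _]
Lookup 919: h=4, h2=10, probe 4,3 → found at 3.

2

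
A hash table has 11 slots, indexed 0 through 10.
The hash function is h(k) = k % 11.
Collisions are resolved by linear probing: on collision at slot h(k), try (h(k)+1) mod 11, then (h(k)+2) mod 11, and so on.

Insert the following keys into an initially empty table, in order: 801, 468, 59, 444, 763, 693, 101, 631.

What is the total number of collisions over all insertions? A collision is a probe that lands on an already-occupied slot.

8

801: h=9 => slot 9
468: h=6 => slot 6
59: h=4 => slot 4
444: h=4, probe 4,5 => slot 5
763: h=4, probe 4,5,6,7 => slot 7
693: h=0 => slot 0
101: h=2 => slot 2
631: h=4, probe 4,5,6,7,8 => slot 8
Table: [693, -, 101, -, 59, 444, 468, 763, 631, 801, -]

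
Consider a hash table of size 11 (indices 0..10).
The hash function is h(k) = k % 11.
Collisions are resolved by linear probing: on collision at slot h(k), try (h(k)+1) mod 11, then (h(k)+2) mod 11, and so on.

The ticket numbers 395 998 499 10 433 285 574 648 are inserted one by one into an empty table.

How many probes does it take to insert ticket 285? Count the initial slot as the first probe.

395 hashes to 10; slot 10 is free -> place at 10.
998 hashes to 8; slot 8 is free -> place at 8.
499 hashes to 4; slot 4 is free -> place at 4.
10 hashes to 10; 10 taken -> place at 0.
433 hashes to 4; 4 taken -> place at 5.
285 hashes to 10; 10,0 taken -> place at 1.
574 hashes to 2; slot 2 is free -> place at 2.
648 hashes to 10; 10,0,1,2 taken -> place at 3.
Table: [10, 285, 574, 648, 499, 433, ., ., 998, ., 395]

3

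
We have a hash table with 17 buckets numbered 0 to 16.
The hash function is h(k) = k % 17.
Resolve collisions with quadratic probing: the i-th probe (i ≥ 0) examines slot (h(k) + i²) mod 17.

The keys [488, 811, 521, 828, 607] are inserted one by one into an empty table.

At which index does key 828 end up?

16

488 hashes to 12; slot 12 is free => place at 12.
811 hashes to 12; 12 taken => place at 13.
521 hashes to 11; slot 11 is free => place at 11.
828 hashes to 12; 12,13 taken => place at 16.
607 hashes to 12; 12,13,16 taken => place at 4.
Table: [_, _, _, _, 607, _, _, _, _, _, _, 521, 488, 811, _, _, 828]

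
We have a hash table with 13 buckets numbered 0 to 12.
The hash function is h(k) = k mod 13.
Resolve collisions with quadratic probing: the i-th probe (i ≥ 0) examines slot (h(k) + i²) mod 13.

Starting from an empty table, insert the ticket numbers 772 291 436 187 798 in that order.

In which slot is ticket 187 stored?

772 hashes to 5; slot 5 is free -> place at 5.
291 hashes to 5; 5 taken -> place at 6.
436 hashes to 7; slot 7 is free -> place at 7.
187 hashes to 5; 5,6 taken -> place at 9.
798 hashes to 5; 5,6,9 taken -> place at 1.
Table: [., 798, ., ., ., 772, 291, 436, ., 187, ., ., .]

9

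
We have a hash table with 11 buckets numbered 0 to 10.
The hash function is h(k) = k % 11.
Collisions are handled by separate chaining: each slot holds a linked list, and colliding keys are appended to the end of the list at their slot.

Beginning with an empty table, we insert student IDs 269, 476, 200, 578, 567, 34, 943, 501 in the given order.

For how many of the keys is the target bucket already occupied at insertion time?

Insert 269: h=5, bucket 5 empty → new chain.
Insert 476: h=3, bucket 3 empty → new chain.
Insert 200: h=2, bucket 2 empty → new chain.
Insert 578: h=6, bucket 6 empty → new chain.
Insert 567: h=6, bucket 6 nonempty → append to chain.
Insert 34: h=1, bucket 1 empty → new chain.
Insert 943: h=8, bucket 8 empty → new chain.
Insert 501: h=6, bucket 6 nonempty → append to chain.
Final buckets:
0: -
1: 34
2: 200
3: 476
4: -
5: 269
6: 578 -> 567 -> 501
7: -
8: 943
9: -
10: -

2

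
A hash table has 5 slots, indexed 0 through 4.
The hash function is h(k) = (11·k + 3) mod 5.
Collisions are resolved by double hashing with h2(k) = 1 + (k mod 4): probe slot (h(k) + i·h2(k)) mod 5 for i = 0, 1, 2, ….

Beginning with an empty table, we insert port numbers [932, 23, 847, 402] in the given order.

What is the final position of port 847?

Insert 932: h=0, slot 0 empty -> index 0.
Insert 23: h=1, slot 1 empty -> index 1.
Insert 847: h=0, h2=4, slot 0 occupied -> index 4.
Insert 402: h=0, h2=3, slot 0 occupied -> index 3.
Table: [932, 23, -, 402, 847]

4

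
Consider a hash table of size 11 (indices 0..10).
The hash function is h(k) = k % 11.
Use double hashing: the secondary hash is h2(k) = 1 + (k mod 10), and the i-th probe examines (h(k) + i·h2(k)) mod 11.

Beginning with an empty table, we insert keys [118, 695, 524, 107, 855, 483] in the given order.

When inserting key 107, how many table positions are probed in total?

2

Insert 118: h=8, slot 8 empty => index 8.
Insert 695: h=2, slot 2 empty => index 2.
Insert 524: h=7, slot 7 empty => index 7.
Insert 107: h=8, h2=8, slot 8 occupied => index 5.
Insert 855: h=8, h2=6, slot 8 occupied => index 3.
Insert 483: h=10, slot 10 empty => index 10.
Table: [., ., 695, 855, ., 107, ., 524, 118, ., 483]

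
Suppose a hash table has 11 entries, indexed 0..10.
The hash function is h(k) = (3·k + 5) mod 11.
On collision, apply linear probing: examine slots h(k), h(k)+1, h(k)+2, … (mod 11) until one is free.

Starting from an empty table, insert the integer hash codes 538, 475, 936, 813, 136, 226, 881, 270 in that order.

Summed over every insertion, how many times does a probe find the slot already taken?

Insert 538: h=2, slot 2 empty -> index 2.
Insert 475: h=0, slot 0 empty -> index 0.
Insert 936: h=8, slot 8 empty -> index 8.
Insert 813: h=2, slot 2 occupied -> index 3.
Insert 136: h=6, slot 6 empty -> index 6.
Insert 226: h=1, slot 1 empty -> index 1.
Insert 881: h=8, slot 8 occupied -> index 9.
Insert 270: h=1, slots 1,2,3 occupied -> index 4.
Table: [475, 226, 538, 813, 270, —, 136, —, 936, 881, —]

5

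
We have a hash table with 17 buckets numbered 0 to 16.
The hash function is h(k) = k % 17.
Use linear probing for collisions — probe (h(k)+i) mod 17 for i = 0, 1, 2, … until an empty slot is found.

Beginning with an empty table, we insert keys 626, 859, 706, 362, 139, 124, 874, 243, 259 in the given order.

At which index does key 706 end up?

626: h=14 -> slot 14
859: h=9 -> slot 9
706: h=9, probe 9,10 -> slot 10
362: h=5 -> slot 5
139: h=3 -> slot 3
124: h=5, probe 5,6 -> slot 6
874: h=7 -> slot 7
243: h=5, probe 5,6,7,8 -> slot 8
259: h=4 -> slot 4
Table: [., ., ., 139, 259, 362, 124, 874, 243, 859, 706, ., ., ., 626, ., .]

10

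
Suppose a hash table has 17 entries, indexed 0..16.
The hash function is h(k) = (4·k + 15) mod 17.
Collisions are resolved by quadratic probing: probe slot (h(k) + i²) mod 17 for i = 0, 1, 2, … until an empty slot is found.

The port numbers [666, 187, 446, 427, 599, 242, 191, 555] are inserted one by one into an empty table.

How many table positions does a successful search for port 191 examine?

6

666: h=10 => slot 10
187: h=15 => slot 15
446: h=14 => slot 14
427: h=6 => slot 6
599: h=14, probe 14,15,1 => slot 1
242: h=14, probe 14,15,1,6,13 => slot 13
191: h=14, probe 14,15,1,6,13,5 => slot 5
555: h=8 => slot 8
Table: [-, 599, -, -, -, 191, 427, -, 555, -, 666, -, -, 242, 446, 187, -]
Lookup 191: h=14, probe 14,15,1,6,13,5 → found at 5.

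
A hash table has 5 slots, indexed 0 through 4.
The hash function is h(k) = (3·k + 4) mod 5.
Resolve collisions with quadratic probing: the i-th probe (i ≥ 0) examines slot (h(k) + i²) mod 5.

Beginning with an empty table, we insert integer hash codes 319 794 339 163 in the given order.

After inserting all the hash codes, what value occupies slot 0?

319: h=1 => slot 1
794: h=1, probe 1,2 => slot 2
339: h=1, probe 1,2,0 => slot 0
163: h=3 => slot 3
Table: [339, 319, 794, 163, _]

339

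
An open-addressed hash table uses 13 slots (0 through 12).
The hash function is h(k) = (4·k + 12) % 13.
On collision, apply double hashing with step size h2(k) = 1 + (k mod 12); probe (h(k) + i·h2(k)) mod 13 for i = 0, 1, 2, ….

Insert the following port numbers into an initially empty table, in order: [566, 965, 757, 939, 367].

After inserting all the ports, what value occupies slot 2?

566 hashes to 1; slot 1 is free -> place at 1.
965 hashes to 11; slot 11 is free -> place at 11.
757 hashes to 11, h2=2; 11 taken -> place at 0.
939 hashes to 11, h2=4; 11 taken -> place at 2.
367 hashes to 11, h2=8; 11 taken -> place at 6.
Table: [757, 566, 939, -, -, -, 367, -, -, -, -, 965, -]

939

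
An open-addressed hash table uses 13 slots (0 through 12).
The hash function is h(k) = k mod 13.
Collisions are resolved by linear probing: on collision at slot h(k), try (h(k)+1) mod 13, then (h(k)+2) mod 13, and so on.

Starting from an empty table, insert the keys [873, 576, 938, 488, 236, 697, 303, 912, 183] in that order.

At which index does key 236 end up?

Insert 873: h=2, slot 2 empty -> index 2.
Insert 576: h=4, slot 4 empty -> index 4.
Insert 938: h=2, slot 2 occupied -> index 3.
Insert 488: h=7, slot 7 empty -> index 7.
Insert 236: h=2, slots 2,3,4 occupied -> index 5.
Insert 697: h=8, slot 8 empty -> index 8.
Insert 303: h=4, slots 4,5 occupied -> index 6.
Insert 912: h=2, slots 2,3,4,5,6,7,8 occupied -> index 9.
Insert 183: h=1, slot 1 empty -> index 1.
Table: [_, 183, 873, 938, 576, 236, 303, 488, 697, 912, _, _, _]

5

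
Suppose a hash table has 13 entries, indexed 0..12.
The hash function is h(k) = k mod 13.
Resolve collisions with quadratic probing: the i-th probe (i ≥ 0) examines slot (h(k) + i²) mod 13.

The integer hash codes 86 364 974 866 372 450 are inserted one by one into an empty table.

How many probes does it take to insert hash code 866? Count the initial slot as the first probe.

2

86: h=8 → slot 8
364: h=0 → slot 0
974: h=12 → slot 12
866: h=8, probe 8,9 → slot 9
372: h=8, probe 8,9,12,4 → slot 4
450: h=8, probe 8,9,12,4,11 → slot 11
Table: [364, -, -, -, 372, -, -, -, 86, 866, -, 450, 974]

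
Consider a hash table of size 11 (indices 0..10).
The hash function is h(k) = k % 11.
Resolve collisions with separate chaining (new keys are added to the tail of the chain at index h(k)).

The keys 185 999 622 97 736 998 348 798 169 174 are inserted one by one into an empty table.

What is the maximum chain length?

4

Insert 185: h=9, bucket 9 empty -> new chain.
Insert 999: h=9, bucket 9 nonempty -> append to chain.
Insert 622: h=6, bucket 6 empty -> new chain.
Insert 97: h=9, bucket 9 nonempty -> append to chain.
Insert 736: h=10, bucket 10 empty -> new chain.
Insert 998: h=8, bucket 8 empty -> new chain.
Insert 348: h=7, bucket 7 empty -> new chain.
Insert 798: h=6, bucket 6 nonempty -> append to chain.
Insert 169: h=4, bucket 4 empty -> new chain.
Insert 174: h=9, bucket 9 nonempty -> append to chain.
Final buckets:
0: —
1: —
2: —
3: —
4: 169
5: —
6: 622 -> 798
7: 348
8: 998
9: 185 -> 999 -> 97 -> 174
10: 736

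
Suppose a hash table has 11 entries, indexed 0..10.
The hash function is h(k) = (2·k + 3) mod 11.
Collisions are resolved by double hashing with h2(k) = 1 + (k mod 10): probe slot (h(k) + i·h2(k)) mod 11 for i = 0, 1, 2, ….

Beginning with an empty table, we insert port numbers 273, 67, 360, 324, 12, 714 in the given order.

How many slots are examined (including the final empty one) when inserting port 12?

Insert 273: h=10, slot 10 empty → index 10.
Insert 67: h=5, slot 5 empty → index 5.
Insert 360: h=8, slot 8 empty → index 8.
Insert 324: h=2, slot 2 empty → index 2.
Insert 12: h=5, h2=3, slots 5,8 occupied → index 0.
Insert 714: h=1, slot 1 empty → index 1.
Table: [12, 714, 324, ., ., 67, ., ., 360, ., 273]

3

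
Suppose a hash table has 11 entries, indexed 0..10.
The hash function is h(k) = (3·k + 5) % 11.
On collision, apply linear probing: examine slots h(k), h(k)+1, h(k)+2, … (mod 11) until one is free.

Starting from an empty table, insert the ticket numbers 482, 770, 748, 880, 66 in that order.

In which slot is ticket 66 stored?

482: h=10 -> slot 10
770: h=5 -> slot 5
748: h=5, probe 5,6 -> slot 6
880: h=5, probe 5,6,7 -> slot 7
66: h=5, probe 5,6,7,8 -> slot 8
Table: [., ., ., ., ., 770, 748, 880, 66, ., 482]

8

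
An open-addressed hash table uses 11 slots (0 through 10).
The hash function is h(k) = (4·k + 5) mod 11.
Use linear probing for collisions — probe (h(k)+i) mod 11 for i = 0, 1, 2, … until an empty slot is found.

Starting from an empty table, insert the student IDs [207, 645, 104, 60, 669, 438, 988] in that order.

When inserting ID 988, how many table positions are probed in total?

Insert 207: h=8, slot 8 empty => index 8.
Insert 645: h=0, slot 0 empty => index 0.
Insert 104: h=3, slot 3 empty => index 3.
Insert 60: h=3, slot 3 occupied => index 4.
Insert 669: h=8, slot 8 occupied => index 9.
Insert 438: h=8, slots 8,9 occupied => index 10.
Insert 988: h=8, slots 8,9,10,0 occupied => index 1.
Table: [645, 988, ∅, 104, 60, ∅, ∅, ∅, 207, 669, 438]

5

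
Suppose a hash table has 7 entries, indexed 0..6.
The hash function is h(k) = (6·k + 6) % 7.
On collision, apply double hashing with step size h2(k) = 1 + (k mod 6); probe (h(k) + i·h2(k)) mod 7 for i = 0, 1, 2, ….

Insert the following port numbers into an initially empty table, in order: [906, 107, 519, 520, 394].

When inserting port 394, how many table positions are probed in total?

906 hashes to 3; slot 3 is free -> place at 3.
107 hashes to 4; slot 4 is free -> place at 4.
519 hashes to 5; slot 5 is free -> place at 5.
520 hashes to 4, h2=5; 4 taken -> place at 2.
394 hashes to 4, h2=5; 4,2 taken -> place at 0.
Table: [394, —, 520, 906, 107, 519, —]

3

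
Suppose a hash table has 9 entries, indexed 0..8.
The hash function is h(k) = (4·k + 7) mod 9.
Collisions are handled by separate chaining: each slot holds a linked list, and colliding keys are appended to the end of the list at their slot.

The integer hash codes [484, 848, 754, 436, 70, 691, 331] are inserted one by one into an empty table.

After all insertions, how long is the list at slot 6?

Insert 484: h=8, bucket 8 empty → new chain.
Insert 848: h=6, bucket 6 empty → new chain.
Insert 754: h=8, bucket 8 nonempty → append to chain.
Insert 436: h=5, bucket 5 empty → new chain.
Insert 70: h=8, bucket 8 nonempty → append to chain.
Insert 691: h=8, bucket 8 nonempty → append to chain.
Insert 331: h=8, bucket 8 nonempty → append to chain.
Final buckets:
0: ∅
1: ∅
2: ∅
3: ∅
4: ∅
5: 436
6: 848
7: ∅
8: 484 -> 754 -> 70 -> 691 -> 331

1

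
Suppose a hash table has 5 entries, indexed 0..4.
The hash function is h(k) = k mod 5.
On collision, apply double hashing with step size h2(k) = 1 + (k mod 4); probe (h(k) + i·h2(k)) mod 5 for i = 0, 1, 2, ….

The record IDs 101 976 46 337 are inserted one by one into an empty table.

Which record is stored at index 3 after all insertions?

101 hashes to 1; slot 1 is free => place at 1.
976 hashes to 1, h2=1; 1 taken => place at 2.
46 hashes to 1, h2=3; 1 taken => place at 4.
337 hashes to 2, h2=2; 2,4,1 taken => place at 3.
Table: [∅, 101, 976, 337, 46]

337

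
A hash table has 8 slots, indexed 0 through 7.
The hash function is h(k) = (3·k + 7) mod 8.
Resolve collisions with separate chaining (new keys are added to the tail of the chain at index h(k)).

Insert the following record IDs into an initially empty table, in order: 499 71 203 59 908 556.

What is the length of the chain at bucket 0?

499 -> bucket 0
71 -> bucket 4
203 -> bucket 0 (collision)
59 -> bucket 0 (collision)
908 -> bucket 3
556 -> bucket 3 (collision)
Final buckets:
0: 499 -> 203 -> 59
1: _
2: _
3: 908 -> 556
4: 71
5: _
6: _
7: _

3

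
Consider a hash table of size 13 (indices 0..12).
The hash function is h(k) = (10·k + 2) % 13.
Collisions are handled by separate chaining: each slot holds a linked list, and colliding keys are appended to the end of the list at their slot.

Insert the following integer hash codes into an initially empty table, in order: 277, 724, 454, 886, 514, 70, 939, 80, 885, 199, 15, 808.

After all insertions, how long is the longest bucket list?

277 → bucket 3
724 → bucket 1
454 → bucket 5
886 → bucket 9
514 → bucket 7
70 → bucket 0
939 → bucket 6
80 → bucket 9 (collision)
885 → bucket 12
199 → bucket 3 (collision)
15 → bucket 9 (collision)
808 → bucket 9 (collision)
Final buckets:
0: 70
1: 724
2: .
3: 277 -> 199
4: .
5: 454
6: 939
7: 514
8: .
9: 886 -> 80 -> 15 -> 808
10: .
11: .
12: 885

4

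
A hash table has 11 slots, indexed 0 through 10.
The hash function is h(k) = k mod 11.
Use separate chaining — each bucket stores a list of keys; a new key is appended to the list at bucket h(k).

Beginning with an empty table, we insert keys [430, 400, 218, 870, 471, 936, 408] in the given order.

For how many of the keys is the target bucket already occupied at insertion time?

4

Insert 430: h=1, bucket 1 empty → new chain.
Insert 400: h=4, bucket 4 empty → new chain.
Insert 218: h=9, bucket 9 empty → new chain.
Insert 870: h=1, bucket 1 nonempty → append to chain.
Insert 471: h=9, bucket 9 nonempty → append to chain.
Insert 936: h=1, bucket 1 nonempty → append to chain.
Insert 408: h=1, bucket 1 nonempty → append to chain.
Final buckets:
0: _
1: 430 -> 870 -> 936 -> 408
2: _
3: _
4: 400
5: _
6: _
7: _
8: _
9: 218 -> 471
10: _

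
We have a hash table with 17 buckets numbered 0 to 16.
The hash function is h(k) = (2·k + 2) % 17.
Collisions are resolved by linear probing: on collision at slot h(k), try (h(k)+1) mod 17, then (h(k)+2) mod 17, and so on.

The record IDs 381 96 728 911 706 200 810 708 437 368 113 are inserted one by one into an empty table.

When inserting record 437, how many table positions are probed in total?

2

381: h=16 -> slot 16
96: h=7 -> slot 7
728: h=13 -> slot 13
911: h=5 -> slot 5
706: h=3 -> slot 3
200: h=11 -> slot 11
810: h=7, probe 7,8 -> slot 8
708: h=7, probe 7,8,9 -> slot 9
437: h=9, probe 9,10 -> slot 10
368: h=7, probe 7,8,9,10,11,12 -> slot 12
113: h=7, probe 7,8,9,10,11,12,13,14 -> slot 14
Table: [∅, ∅, ∅, 706, ∅, 911, ∅, 96, 810, 708, 437, 200, 368, 728, 113, ∅, 381]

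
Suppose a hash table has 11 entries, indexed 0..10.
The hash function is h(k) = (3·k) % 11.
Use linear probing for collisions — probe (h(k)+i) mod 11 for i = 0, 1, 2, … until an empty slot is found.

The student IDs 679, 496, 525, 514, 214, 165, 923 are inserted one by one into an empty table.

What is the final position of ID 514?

5

679: h=2 -> slot 2
496: h=3 -> slot 3
525: h=2, probe 2,3,4 -> slot 4
514: h=2, probe 2,3,4,5 -> slot 5
214: h=4, probe 4,5,6 -> slot 6
165: h=0 -> slot 0
923: h=8 -> slot 8
Table: [165, ∅, 679, 496, 525, 514, 214, ∅, 923, ∅, ∅]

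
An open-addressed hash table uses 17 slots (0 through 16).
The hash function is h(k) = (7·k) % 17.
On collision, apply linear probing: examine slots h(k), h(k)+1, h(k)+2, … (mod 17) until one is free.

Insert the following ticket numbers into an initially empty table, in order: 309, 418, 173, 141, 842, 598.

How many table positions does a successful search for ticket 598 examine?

3

309 hashes to 4; slot 4 is free => place at 4.
418 hashes to 2; slot 2 is free => place at 2.
173 hashes to 4; 4 taken => place at 5.
141 hashes to 1; slot 1 is free => place at 1.
842 hashes to 12; slot 12 is free => place at 12.
598 hashes to 4; 4,5 taken => place at 6.
Table: [∅, 141, 418, ∅, 309, 173, 598, ∅, ∅, ∅, ∅, ∅, 842, ∅, ∅, ∅, ∅]
Lookup 598: h=4, probe 4,5,6 → found at 6.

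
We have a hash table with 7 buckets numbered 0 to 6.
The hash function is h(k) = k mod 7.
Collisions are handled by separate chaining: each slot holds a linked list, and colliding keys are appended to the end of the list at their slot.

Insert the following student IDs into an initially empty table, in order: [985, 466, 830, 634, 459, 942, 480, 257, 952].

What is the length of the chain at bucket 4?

6

985 → bucket 5
466 → bucket 4
830 → bucket 4 (collision)
634 → bucket 4 (collision)
459 → bucket 4 (collision)
942 → bucket 4 (collision)
480 → bucket 4 (collision)
257 → bucket 5 (collision)
952 → bucket 0
Final buckets:
0: 952
1: —
2: —
3: —
4: 466 -> 830 -> 634 -> 459 -> 942 -> 480
5: 985 -> 257
6: —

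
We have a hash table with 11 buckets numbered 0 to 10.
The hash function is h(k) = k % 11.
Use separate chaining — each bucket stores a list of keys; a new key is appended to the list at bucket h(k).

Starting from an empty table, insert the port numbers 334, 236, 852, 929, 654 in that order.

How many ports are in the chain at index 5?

334 -> bucket 4
236 -> bucket 5
852 -> bucket 5 (collision)
929 -> bucket 5 (collision)
654 -> bucket 5 (collision)
Final buckets:
0: ∅
1: ∅
2: ∅
3: ∅
4: 334
5: 236 -> 852 -> 929 -> 654
6: ∅
7: ∅
8: ∅
9: ∅
10: ∅

4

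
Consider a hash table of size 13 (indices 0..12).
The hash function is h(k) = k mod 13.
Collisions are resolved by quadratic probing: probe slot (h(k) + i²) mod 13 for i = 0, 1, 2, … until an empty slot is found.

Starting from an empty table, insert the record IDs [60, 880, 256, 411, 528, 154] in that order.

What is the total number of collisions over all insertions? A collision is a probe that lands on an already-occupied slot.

6

60: h=8 => slot 8
880: h=9 => slot 9
256: h=9, probe 9,10 => slot 10
411: h=8, probe 8,9,12 => slot 12
528: h=8, probe 8,9,12,4 => slot 4
154: h=11 => slot 11
Table: [-, -, -, -, 528, -, -, -, 60, 880, 256, 154, 411]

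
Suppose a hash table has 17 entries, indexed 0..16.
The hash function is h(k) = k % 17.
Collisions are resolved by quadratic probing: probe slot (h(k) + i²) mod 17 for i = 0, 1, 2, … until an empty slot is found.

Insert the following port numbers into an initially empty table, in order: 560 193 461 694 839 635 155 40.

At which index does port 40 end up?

560 hashes to 16; slot 16 is free -> place at 16.
193 hashes to 6; slot 6 is free -> place at 6.
461 hashes to 2; slot 2 is free -> place at 2.
694 hashes to 14; slot 14 is free -> place at 14.
839 hashes to 6; 6 taken -> place at 7.
635 hashes to 6; 6,7 taken -> place at 10.
155 hashes to 2; 2 taken -> place at 3.
40 hashes to 6; 6,7,10 taken -> place at 15.
Table: [∅, ∅, 461, 155, ∅, ∅, 193, 839, ∅, ∅, 635, ∅, ∅, ∅, 694, 40, 560]

15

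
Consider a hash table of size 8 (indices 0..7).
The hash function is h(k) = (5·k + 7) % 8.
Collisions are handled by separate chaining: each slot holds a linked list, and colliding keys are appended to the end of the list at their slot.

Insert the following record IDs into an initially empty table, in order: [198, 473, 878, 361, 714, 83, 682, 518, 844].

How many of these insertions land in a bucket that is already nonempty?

198 -> bucket 5
473 -> bucket 4
878 -> bucket 5 (collision)
361 -> bucket 4 (collision)
714 -> bucket 1
83 -> bucket 6
682 -> bucket 1 (collision)
518 -> bucket 5 (collision)
844 -> bucket 3
Final buckets:
0: _
1: 714 -> 682
2: _
3: 844
4: 473 -> 361
5: 198 -> 878 -> 518
6: 83
7: _

4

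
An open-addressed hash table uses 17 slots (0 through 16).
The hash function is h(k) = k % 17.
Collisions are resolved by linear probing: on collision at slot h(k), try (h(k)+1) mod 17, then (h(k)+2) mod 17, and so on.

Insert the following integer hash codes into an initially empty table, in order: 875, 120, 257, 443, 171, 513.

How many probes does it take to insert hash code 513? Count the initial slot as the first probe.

3

875: h=8 -> slot 8
120: h=1 -> slot 1
257: h=2 -> slot 2
443: h=1, probe 1,2,3 -> slot 3
171: h=1, probe 1,2,3,4 -> slot 4
513: h=3, probe 3,4,5 -> slot 5
Table: [., 120, 257, 443, 171, 513, ., ., 875, ., ., ., ., ., ., ., .]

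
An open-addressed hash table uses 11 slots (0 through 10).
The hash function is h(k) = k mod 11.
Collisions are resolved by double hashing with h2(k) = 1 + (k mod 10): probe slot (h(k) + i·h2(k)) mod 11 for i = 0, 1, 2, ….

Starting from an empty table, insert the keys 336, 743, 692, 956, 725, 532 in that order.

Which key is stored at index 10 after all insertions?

743

336: h=6 → slot 6
743: h=6, h2=4, probe 6,10 → slot 10
692: h=10, h2=3, probe 10,2 → slot 2
956: h=10, h2=7, probe 10,6,2,9 → slot 9
725: h=10, h2=6, probe 10,5 → slot 5
532: h=4 → slot 4
Table: [_, _, 692, _, 532, 725, 336, _, _, 956, 743]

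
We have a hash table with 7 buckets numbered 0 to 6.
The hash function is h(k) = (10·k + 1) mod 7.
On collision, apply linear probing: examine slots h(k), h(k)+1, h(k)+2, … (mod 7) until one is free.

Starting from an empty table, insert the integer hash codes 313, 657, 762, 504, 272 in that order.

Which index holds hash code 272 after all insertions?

313 hashes to 2; slot 2 is free -> place at 2.
657 hashes to 5; slot 5 is free -> place at 5.
762 hashes to 5; 5 taken -> place at 6.
504 hashes to 1; slot 1 is free -> place at 1.
272 hashes to 5; 5,6 taken -> place at 0.
Table: [272, 504, 313, ., ., 657, 762]

0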